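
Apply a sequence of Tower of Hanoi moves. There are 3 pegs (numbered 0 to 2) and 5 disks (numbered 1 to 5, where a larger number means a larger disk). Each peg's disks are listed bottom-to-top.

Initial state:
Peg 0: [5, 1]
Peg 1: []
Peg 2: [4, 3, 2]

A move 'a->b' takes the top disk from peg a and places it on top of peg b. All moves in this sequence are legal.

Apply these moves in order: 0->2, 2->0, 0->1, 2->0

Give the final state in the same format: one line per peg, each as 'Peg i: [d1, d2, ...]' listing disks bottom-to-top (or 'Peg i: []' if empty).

After move 1 (0->2):
Peg 0: [5]
Peg 1: []
Peg 2: [4, 3, 2, 1]

After move 2 (2->0):
Peg 0: [5, 1]
Peg 1: []
Peg 2: [4, 3, 2]

After move 3 (0->1):
Peg 0: [5]
Peg 1: [1]
Peg 2: [4, 3, 2]

After move 4 (2->0):
Peg 0: [5, 2]
Peg 1: [1]
Peg 2: [4, 3]

Answer: Peg 0: [5, 2]
Peg 1: [1]
Peg 2: [4, 3]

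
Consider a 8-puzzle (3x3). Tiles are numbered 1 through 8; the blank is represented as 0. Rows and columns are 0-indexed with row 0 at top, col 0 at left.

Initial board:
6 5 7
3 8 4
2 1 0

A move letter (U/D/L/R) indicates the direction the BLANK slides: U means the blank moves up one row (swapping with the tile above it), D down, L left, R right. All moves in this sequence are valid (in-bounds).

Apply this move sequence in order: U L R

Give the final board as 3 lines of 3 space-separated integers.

After move 1 (U):
6 5 7
3 8 0
2 1 4

After move 2 (L):
6 5 7
3 0 8
2 1 4

After move 3 (R):
6 5 7
3 8 0
2 1 4

Answer: 6 5 7
3 8 0
2 1 4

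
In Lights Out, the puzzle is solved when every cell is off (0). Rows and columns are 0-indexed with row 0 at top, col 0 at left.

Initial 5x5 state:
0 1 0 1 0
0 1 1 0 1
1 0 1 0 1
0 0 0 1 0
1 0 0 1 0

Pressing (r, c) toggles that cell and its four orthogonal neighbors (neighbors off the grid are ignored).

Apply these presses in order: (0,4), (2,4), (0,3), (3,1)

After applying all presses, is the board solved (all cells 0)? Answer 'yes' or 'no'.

After press 1 at (0,4):
0 1 0 0 1
0 1 1 0 0
1 0 1 0 1
0 0 0 1 0
1 0 0 1 0

After press 2 at (2,4):
0 1 0 0 1
0 1 1 0 1
1 0 1 1 0
0 0 0 1 1
1 0 0 1 0

After press 3 at (0,3):
0 1 1 1 0
0 1 1 1 1
1 0 1 1 0
0 0 0 1 1
1 0 0 1 0

After press 4 at (3,1):
0 1 1 1 0
0 1 1 1 1
1 1 1 1 0
1 1 1 1 1
1 1 0 1 0

Lights still on: 19

Answer: no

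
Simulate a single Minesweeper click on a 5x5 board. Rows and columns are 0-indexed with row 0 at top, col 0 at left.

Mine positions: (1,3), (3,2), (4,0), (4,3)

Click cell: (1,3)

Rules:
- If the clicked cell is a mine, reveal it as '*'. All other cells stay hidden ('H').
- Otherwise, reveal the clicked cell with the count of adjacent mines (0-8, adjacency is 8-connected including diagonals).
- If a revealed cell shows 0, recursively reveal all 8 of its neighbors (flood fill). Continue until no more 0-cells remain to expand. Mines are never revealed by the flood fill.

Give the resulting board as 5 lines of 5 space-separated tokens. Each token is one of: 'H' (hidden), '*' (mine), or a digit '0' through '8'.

H H H H H
H H H * H
H H H H H
H H H H H
H H H H H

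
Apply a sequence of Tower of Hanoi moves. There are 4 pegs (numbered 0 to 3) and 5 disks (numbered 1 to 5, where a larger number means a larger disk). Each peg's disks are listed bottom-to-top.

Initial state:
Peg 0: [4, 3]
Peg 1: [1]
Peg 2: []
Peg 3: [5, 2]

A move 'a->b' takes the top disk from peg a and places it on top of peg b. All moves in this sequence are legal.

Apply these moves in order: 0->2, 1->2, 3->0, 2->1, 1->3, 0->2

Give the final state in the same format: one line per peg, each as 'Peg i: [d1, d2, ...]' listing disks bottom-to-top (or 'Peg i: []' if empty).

After move 1 (0->2):
Peg 0: [4]
Peg 1: [1]
Peg 2: [3]
Peg 3: [5, 2]

After move 2 (1->2):
Peg 0: [4]
Peg 1: []
Peg 2: [3, 1]
Peg 3: [5, 2]

After move 3 (3->0):
Peg 0: [4, 2]
Peg 1: []
Peg 2: [3, 1]
Peg 3: [5]

After move 4 (2->1):
Peg 0: [4, 2]
Peg 1: [1]
Peg 2: [3]
Peg 3: [5]

After move 5 (1->3):
Peg 0: [4, 2]
Peg 1: []
Peg 2: [3]
Peg 3: [5, 1]

After move 6 (0->2):
Peg 0: [4]
Peg 1: []
Peg 2: [3, 2]
Peg 3: [5, 1]

Answer: Peg 0: [4]
Peg 1: []
Peg 2: [3, 2]
Peg 3: [5, 1]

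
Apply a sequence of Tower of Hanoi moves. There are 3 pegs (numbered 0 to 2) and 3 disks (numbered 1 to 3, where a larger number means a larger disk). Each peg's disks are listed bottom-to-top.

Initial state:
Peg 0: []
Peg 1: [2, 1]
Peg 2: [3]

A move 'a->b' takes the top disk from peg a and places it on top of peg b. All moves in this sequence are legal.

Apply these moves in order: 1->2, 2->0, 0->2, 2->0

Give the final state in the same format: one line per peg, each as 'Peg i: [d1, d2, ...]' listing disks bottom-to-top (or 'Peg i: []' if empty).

After move 1 (1->2):
Peg 0: []
Peg 1: [2]
Peg 2: [3, 1]

After move 2 (2->0):
Peg 0: [1]
Peg 1: [2]
Peg 2: [3]

After move 3 (0->2):
Peg 0: []
Peg 1: [2]
Peg 2: [3, 1]

After move 4 (2->0):
Peg 0: [1]
Peg 1: [2]
Peg 2: [3]

Answer: Peg 0: [1]
Peg 1: [2]
Peg 2: [3]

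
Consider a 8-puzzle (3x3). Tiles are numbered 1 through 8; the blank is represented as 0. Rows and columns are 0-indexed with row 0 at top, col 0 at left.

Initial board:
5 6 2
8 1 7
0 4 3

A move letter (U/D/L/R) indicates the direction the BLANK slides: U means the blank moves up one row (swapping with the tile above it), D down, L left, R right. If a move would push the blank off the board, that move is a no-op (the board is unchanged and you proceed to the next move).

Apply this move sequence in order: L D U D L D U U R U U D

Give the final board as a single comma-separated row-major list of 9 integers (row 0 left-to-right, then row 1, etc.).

Answer: 6, 1, 2, 5, 0, 7, 8, 4, 3

Derivation:
After move 1 (L):
5 6 2
8 1 7
0 4 3

After move 2 (D):
5 6 2
8 1 7
0 4 3

After move 3 (U):
5 6 2
0 1 7
8 4 3

After move 4 (D):
5 6 2
8 1 7
0 4 3

After move 5 (L):
5 6 2
8 1 7
0 4 3

After move 6 (D):
5 6 2
8 1 7
0 4 3

After move 7 (U):
5 6 2
0 1 7
8 4 3

After move 8 (U):
0 6 2
5 1 7
8 4 3

After move 9 (R):
6 0 2
5 1 7
8 4 3

After move 10 (U):
6 0 2
5 1 7
8 4 3

After move 11 (U):
6 0 2
5 1 7
8 4 3

After move 12 (D):
6 1 2
5 0 7
8 4 3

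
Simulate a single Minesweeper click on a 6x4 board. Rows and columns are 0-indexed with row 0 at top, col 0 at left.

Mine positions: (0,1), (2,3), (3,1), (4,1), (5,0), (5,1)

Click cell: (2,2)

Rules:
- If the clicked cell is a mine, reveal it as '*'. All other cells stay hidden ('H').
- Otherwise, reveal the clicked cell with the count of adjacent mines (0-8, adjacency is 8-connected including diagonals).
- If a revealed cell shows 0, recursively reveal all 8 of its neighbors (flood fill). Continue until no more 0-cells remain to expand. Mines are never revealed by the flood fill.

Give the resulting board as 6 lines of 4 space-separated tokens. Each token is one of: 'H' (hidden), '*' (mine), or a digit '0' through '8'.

H H H H
H H H H
H H 2 H
H H H H
H H H H
H H H H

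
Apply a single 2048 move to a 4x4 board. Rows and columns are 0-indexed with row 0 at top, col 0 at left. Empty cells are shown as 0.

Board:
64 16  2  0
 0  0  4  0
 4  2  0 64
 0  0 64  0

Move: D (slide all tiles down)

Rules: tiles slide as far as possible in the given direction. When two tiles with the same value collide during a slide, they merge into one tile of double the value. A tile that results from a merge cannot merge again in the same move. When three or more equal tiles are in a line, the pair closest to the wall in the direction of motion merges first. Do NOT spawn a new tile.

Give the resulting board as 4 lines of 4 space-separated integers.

Slide down:
col 0: [64, 0, 4, 0] -> [0, 0, 64, 4]
col 1: [16, 0, 2, 0] -> [0, 0, 16, 2]
col 2: [2, 4, 0, 64] -> [0, 2, 4, 64]
col 3: [0, 0, 64, 0] -> [0, 0, 0, 64]

Answer:  0  0  0  0
 0  0  2  0
64 16  4  0
 4  2 64 64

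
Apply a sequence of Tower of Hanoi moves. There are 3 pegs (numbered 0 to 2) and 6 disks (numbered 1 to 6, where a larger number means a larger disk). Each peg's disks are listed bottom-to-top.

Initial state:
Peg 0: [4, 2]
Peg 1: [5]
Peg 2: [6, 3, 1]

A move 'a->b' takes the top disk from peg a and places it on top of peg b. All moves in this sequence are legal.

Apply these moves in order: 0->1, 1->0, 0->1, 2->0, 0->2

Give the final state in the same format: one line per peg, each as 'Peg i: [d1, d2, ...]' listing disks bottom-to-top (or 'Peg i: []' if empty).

Answer: Peg 0: [4]
Peg 1: [5, 2]
Peg 2: [6, 3, 1]

Derivation:
After move 1 (0->1):
Peg 0: [4]
Peg 1: [5, 2]
Peg 2: [6, 3, 1]

After move 2 (1->0):
Peg 0: [4, 2]
Peg 1: [5]
Peg 2: [6, 3, 1]

After move 3 (0->1):
Peg 0: [4]
Peg 1: [5, 2]
Peg 2: [6, 3, 1]

After move 4 (2->0):
Peg 0: [4, 1]
Peg 1: [5, 2]
Peg 2: [6, 3]

After move 5 (0->2):
Peg 0: [4]
Peg 1: [5, 2]
Peg 2: [6, 3, 1]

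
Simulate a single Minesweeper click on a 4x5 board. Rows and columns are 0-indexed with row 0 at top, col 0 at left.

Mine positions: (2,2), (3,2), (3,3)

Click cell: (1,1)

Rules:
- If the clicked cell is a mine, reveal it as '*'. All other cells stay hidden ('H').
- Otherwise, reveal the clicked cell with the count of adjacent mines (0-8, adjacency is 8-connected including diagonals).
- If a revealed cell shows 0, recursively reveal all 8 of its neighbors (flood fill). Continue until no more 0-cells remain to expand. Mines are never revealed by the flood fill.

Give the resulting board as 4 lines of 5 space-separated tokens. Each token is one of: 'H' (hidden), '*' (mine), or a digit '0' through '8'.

H H H H H
H 1 H H H
H H H H H
H H H H H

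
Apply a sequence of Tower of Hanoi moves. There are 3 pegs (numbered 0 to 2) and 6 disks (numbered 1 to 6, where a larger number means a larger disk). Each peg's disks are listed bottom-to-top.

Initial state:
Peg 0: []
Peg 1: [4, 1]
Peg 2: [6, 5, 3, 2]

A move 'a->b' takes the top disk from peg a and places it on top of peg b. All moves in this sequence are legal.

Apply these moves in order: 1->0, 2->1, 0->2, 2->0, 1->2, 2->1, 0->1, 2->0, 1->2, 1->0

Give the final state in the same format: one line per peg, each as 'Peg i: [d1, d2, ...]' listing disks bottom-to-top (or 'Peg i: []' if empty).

Answer: Peg 0: [3, 2]
Peg 1: [4]
Peg 2: [6, 5, 1]

Derivation:
After move 1 (1->0):
Peg 0: [1]
Peg 1: [4]
Peg 2: [6, 5, 3, 2]

After move 2 (2->1):
Peg 0: [1]
Peg 1: [4, 2]
Peg 2: [6, 5, 3]

After move 3 (0->2):
Peg 0: []
Peg 1: [4, 2]
Peg 2: [6, 5, 3, 1]

After move 4 (2->0):
Peg 0: [1]
Peg 1: [4, 2]
Peg 2: [6, 5, 3]

After move 5 (1->2):
Peg 0: [1]
Peg 1: [4]
Peg 2: [6, 5, 3, 2]

After move 6 (2->1):
Peg 0: [1]
Peg 1: [4, 2]
Peg 2: [6, 5, 3]

After move 7 (0->1):
Peg 0: []
Peg 1: [4, 2, 1]
Peg 2: [6, 5, 3]

After move 8 (2->0):
Peg 0: [3]
Peg 1: [4, 2, 1]
Peg 2: [6, 5]

After move 9 (1->2):
Peg 0: [3]
Peg 1: [4, 2]
Peg 2: [6, 5, 1]

After move 10 (1->0):
Peg 0: [3, 2]
Peg 1: [4]
Peg 2: [6, 5, 1]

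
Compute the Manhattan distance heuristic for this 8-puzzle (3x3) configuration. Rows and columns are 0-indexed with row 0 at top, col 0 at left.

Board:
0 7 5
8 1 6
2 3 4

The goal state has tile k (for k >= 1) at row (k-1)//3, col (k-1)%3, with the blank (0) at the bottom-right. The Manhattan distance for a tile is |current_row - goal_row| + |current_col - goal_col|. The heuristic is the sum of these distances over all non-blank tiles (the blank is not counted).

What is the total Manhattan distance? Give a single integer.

Answer: 18

Derivation:
Tile 7: (0,1)->(2,0) = 3
Tile 5: (0,2)->(1,1) = 2
Tile 8: (1,0)->(2,1) = 2
Tile 1: (1,1)->(0,0) = 2
Tile 6: (1,2)->(1,2) = 0
Tile 2: (2,0)->(0,1) = 3
Tile 3: (2,1)->(0,2) = 3
Tile 4: (2,2)->(1,0) = 3
Sum: 3 + 2 + 2 + 2 + 0 + 3 + 3 + 3 = 18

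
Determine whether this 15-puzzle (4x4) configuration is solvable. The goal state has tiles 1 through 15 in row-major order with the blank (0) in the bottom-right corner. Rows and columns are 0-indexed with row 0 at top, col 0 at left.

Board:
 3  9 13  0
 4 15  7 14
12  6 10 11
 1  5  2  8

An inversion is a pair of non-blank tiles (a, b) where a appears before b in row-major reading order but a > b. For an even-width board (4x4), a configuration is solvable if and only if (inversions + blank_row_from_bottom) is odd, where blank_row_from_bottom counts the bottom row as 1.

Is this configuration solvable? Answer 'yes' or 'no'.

Inversions: 62
Blank is in row 0 (0-indexed from top), which is row 4 counting from the bottom (bottom = 1).
62 + 4 = 66, which is even, so the puzzle is not solvable.

Answer: no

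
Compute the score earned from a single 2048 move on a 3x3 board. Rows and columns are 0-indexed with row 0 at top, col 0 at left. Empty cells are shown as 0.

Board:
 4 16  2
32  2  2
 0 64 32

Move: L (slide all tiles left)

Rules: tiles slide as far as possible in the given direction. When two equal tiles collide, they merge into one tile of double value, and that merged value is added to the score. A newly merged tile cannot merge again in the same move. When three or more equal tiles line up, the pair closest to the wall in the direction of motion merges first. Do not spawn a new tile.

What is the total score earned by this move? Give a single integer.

Slide left:
row 0: [4, 16, 2] -> [4, 16, 2]  score +0 (running 0)
row 1: [32, 2, 2] -> [32, 4, 0]  score +4 (running 4)
row 2: [0, 64, 32] -> [64, 32, 0]  score +0 (running 4)
Board after move:
 4 16  2
32  4  0
64 32  0

Answer: 4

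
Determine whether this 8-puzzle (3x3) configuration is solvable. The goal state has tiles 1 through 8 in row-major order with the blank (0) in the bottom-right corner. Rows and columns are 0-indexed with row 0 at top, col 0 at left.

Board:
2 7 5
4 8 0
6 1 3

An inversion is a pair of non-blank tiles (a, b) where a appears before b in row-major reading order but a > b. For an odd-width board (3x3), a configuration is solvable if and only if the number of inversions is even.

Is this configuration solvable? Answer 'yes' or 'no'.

Inversions (pairs i<j in row-major order where tile[i] > tile[j] > 0): 16
16 is even, so the puzzle is solvable.

Answer: yes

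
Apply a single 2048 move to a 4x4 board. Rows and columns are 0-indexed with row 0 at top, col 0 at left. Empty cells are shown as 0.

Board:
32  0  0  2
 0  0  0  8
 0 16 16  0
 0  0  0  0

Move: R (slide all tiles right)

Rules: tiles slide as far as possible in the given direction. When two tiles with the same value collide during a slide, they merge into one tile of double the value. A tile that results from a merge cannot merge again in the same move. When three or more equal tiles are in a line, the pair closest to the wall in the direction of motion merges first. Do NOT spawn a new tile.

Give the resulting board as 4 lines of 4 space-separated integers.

Answer:  0  0 32  2
 0  0  0  8
 0  0  0 32
 0  0  0  0

Derivation:
Slide right:
row 0: [32, 0, 0, 2] -> [0, 0, 32, 2]
row 1: [0, 0, 0, 8] -> [0, 0, 0, 8]
row 2: [0, 16, 16, 0] -> [0, 0, 0, 32]
row 3: [0, 0, 0, 0] -> [0, 0, 0, 0]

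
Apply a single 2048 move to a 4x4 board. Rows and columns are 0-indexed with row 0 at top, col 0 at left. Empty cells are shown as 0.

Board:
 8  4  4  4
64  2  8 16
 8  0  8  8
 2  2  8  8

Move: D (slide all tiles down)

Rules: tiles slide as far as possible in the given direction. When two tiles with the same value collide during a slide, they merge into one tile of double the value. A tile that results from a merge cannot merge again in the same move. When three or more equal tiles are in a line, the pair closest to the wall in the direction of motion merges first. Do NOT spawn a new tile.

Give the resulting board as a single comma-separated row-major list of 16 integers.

Answer: 8, 0, 0, 0, 64, 0, 4, 4, 8, 4, 8, 16, 2, 4, 16, 16

Derivation:
Slide down:
col 0: [8, 64, 8, 2] -> [8, 64, 8, 2]
col 1: [4, 2, 0, 2] -> [0, 0, 4, 4]
col 2: [4, 8, 8, 8] -> [0, 4, 8, 16]
col 3: [4, 16, 8, 8] -> [0, 4, 16, 16]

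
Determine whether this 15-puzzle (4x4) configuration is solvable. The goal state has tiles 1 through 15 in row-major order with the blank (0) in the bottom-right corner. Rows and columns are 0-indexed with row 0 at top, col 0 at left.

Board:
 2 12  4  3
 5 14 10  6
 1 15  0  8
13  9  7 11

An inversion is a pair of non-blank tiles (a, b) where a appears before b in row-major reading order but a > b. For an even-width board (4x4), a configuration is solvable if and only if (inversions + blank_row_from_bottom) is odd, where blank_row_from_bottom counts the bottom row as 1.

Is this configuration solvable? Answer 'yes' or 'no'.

Inversions: 39
Blank is in row 2 (0-indexed from top), which is row 2 counting from the bottom (bottom = 1).
39 + 2 = 41, which is odd, so the puzzle is solvable.

Answer: yes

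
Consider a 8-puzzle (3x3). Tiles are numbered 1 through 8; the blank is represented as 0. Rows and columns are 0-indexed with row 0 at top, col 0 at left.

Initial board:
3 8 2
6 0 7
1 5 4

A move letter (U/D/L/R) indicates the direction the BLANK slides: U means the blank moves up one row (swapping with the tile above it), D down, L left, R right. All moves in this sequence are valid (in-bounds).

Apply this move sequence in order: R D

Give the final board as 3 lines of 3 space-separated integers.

Answer: 3 8 2
6 7 4
1 5 0

Derivation:
After move 1 (R):
3 8 2
6 7 0
1 5 4

After move 2 (D):
3 8 2
6 7 4
1 5 0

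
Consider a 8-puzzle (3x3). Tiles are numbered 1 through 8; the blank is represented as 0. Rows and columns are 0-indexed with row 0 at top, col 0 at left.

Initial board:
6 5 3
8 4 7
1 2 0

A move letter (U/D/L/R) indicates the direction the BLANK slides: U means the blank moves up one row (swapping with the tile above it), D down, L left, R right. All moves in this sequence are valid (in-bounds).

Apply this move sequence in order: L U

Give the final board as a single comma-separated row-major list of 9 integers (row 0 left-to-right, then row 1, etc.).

After move 1 (L):
6 5 3
8 4 7
1 0 2

After move 2 (U):
6 5 3
8 0 7
1 4 2

Answer: 6, 5, 3, 8, 0, 7, 1, 4, 2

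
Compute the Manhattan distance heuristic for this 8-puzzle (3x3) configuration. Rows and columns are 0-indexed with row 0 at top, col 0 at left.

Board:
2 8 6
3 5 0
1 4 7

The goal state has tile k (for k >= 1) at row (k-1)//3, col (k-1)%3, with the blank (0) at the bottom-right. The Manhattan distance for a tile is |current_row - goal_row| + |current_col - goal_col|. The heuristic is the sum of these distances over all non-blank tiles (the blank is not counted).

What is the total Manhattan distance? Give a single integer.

Tile 2: (0,0)->(0,1) = 1
Tile 8: (0,1)->(2,1) = 2
Tile 6: (0,2)->(1,2) = 1
Tile 3: (1,0)->(0,2) = 3
Tile 5: (1,1)->(1,1) = 0
Tile 1: (2,0)->(0,0) = 2
Tile 4: (2,1)->(1,0) = 2
Tile 7: (2,2)->(2,0) = 2
Sum: 1 + 2 + 1 + 3 + 0 + 2 + 2 + 2 = 13

Answer: 13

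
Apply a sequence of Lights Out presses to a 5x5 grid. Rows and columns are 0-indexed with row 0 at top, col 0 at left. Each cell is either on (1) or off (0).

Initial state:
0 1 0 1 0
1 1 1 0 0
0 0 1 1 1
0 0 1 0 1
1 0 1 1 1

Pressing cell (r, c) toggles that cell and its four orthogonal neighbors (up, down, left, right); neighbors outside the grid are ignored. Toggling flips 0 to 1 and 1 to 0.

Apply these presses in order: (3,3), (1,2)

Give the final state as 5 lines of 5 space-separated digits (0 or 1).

After press 1 at (3,3):
0 1 0 1 0
1 1 1 0 0
0 0 1 0 1
0 0 0 1 0
1 0 1 0 1

After press 2 at (1,2):
0 1 1 1 0
1 0 0 1 0
0 0 0 0 1
0 0 0 1 0
1 0 1 0 1

Answer: 0 1 1 1 0
1 0 0 1 0
0 0 0 0 1
0 0 0 1 0
1 0 1 0 1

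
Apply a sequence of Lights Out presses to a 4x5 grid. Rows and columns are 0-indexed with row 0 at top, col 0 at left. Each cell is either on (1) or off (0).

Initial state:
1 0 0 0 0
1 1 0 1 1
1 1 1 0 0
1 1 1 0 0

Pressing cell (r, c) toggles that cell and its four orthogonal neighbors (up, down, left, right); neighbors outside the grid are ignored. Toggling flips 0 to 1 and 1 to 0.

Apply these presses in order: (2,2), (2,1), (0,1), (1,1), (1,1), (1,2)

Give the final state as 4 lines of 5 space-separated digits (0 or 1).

After press 1 at (2,2):
1 0 0 0 0
1 1 1 1 1
1 0 0 1 0
1 1 0 0 0

After press 2 at (2,1):
1 0 0 0 0
1 0 1 1 1
0 1 1 1 0
1 0 0 0 0

After press 3 at (0,1):
0 1 1 0 0
1 1 1 1 1
0 1 1 1 0
1 0 0 0 0

After press 4 at (1,1):
0 0 1 0 0
0 0 0 1 1
0 0 1 1 0
1 0 0 0 0

After press 5 at (1,1):
0 1 1 0 0
1 1 1 1 1
0 1 1 1 0
1 0 0 0 0

After press 6 at (1,2):
0 1 0 0 0
1 0 0 0 1
0 1 0 1 0
1 0 0 0 0

Answer: 0 1 0 0 0
1 0 0 0 1
0 1 0 1 0
1 0 0 0 0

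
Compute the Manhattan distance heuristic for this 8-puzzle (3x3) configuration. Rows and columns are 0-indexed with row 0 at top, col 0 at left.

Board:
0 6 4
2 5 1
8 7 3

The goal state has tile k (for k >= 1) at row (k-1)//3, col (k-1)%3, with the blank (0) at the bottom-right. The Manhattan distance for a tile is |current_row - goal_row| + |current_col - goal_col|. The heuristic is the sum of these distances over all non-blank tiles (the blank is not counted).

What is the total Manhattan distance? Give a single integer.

Tile 6: (0,1)->(1,2) = 2
Tile 4: (0,2)->(1,0) = 3
Tile 2: (1,0)->(0,1) = 2
Tile 5: (1,1)->(1,1) = 0
Tile 1: (1,2)->(0,0) = 3
Tile 8: (2,0)->(2,1) = 1
Tile 7: (2,1)->(2,0) = 1
Tile 3: (2,2)->(0,2) = 2
Sum: 2 + 3 + 2 + 0 + 3 + 1 + 1 + 2 = 14

Answer: 14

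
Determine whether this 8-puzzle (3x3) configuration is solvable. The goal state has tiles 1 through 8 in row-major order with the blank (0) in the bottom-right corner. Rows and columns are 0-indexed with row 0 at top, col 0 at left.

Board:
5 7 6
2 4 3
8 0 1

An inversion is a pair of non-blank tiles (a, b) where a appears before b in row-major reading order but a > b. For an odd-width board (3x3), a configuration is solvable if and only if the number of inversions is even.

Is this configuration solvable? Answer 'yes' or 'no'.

Inversions (pairs i<j in row-major order where tile[i] > tile[j] > 0): 18
18 is even, so the puzzle is solvable.

Answer: yes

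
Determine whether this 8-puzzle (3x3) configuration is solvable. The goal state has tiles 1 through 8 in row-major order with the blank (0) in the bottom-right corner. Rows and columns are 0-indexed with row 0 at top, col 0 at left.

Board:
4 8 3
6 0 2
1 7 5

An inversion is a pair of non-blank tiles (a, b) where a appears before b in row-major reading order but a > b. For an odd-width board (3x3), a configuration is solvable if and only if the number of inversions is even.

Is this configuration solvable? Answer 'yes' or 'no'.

Inversions (pairs i<j in row-major order where tile[i] > tile[j] > 0): 16
16 is even, so the puzzle is solvable.

Answer: yes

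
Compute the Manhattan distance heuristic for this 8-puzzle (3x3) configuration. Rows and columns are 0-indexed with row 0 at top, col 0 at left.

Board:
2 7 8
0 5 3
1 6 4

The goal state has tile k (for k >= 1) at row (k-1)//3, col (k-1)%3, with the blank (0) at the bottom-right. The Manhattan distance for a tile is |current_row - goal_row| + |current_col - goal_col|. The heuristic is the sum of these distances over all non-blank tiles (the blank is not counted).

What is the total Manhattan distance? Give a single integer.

Tile 2: at (0,0), goal (0,1), distance |0-0|+|0-1| = 1
Tile 7: at (0,1), goal (2,0), distance |0-2|+|1-0| = 3
Tile 8: at (0,2), goal (2,1), distance |0-2|+|2-1| = 3
Tile 5: at (1,1), goal (1,1), distance |1-1|+|1-1| = 0
Tile 3: at (1,2), goal (0,2), distance |1-0|+|2-2| = 1
Tile 1: at (2,0), goal (0,0), distance |2-0|+|0-0| = 2
Tile 6: at (2,1), goal (1,2), distance |2-1|+|1-2| = 2
Tile 4: at (2,2), goal (1,0), distance |2-1|+|2-0| = 3
Sum: 1 + 3 + 3 + 0 + 1 + 2 + 2 + 3 = 15

Answer: 15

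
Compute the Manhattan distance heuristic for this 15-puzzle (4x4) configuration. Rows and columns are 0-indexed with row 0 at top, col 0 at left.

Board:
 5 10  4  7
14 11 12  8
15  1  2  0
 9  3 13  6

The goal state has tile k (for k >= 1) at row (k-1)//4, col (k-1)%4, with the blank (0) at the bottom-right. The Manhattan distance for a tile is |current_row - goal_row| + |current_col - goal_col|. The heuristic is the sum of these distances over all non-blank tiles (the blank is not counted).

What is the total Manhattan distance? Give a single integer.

Tile 5: at (0,0), goal (1,0), distance |0-1|+|0-0| = 1
Tile 10: at (0,1), goal (2,1), distance |0-2|+|1-1| = 2
Tile 4: at (0,2), goal (0,3), distance |0-0|+|2-3| = 1
Tile 7: at (0,3), goal (1,2), distance |0-1|+|3-2| = 2
Tile 14: at (1,0), goal (3,1), distance |1-3|+|0-1| = 3
Tile 11: at (1,1), goal (2,2), distance |1-2|+|1-2| = 2
Tile 12: at (1,2), goal (2,3), distance |1-2|+|2-3| = 2
Tile 8: at (1,3), goal (1,3), distance |1-1|+|3-3| = 0
Tile 15: at (2,0), goal (3,2), distance |2-3|+|0-2| = 3
Tile 1: at (2,1), goal (0,0), distance |2-0|+|1-0| = 3
Tile 2: at (2,2), goal (0,1), distance |2-0|+|2-1| = 3
Tile 9: at (3,0), goal (2,0), distance |3-2|+|0-0| = 1
Tile 3: at (3,1), goal (0,2), distance |3-0|+|1-2| = 4
Tile 13: at (3,2), goal (3,0), distance |3-3|+|2-0| = 2
Tile 6: at (3,3), goal (1,1), distance |3-1|+|3-1| = 4
Sum: 1 + 2 + 1 + 2 + 3 + 2 + 2 + 0 + 3 + 3 + 3 + 1 + 4 + 2 + 4 = 33

Answer: 33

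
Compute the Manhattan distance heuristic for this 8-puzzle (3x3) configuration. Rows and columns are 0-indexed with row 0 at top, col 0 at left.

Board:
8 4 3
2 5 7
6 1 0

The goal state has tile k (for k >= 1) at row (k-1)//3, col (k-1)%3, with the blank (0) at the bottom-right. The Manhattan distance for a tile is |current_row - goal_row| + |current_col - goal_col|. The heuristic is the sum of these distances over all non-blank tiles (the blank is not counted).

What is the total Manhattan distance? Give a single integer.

Tile 8: at (0,0), goal (2,1), distance |0-2|+|0-1| = 3
Tile 4: at (0,1), goal (1,0), distance |0-1|+|1-0| = 2
Tile 3: at (0,2), goal (0,2), distance |0-0|+|2-2| = 0
Tile 2: at (1,0), goal (0,1), distance |1-0|+|0-1| = 2
Tile 5: at (1,1), goal (1,1), distance |1-1|+|1-1| = 0
Tile 7: at (1,2), goal (2,0), distance |1-2|+|2-0| = 3
Tile 6: at (2,0), goal (1,2), distance |2-1|+|0-2| = 3
Tile 1: at (2,1), goal (0,0), distance |2-0|+|1-0| = 3
Sum: 3 + 2 + 0 + 2 + 0 + 3 + 3 + 3 = 16

Answer: 16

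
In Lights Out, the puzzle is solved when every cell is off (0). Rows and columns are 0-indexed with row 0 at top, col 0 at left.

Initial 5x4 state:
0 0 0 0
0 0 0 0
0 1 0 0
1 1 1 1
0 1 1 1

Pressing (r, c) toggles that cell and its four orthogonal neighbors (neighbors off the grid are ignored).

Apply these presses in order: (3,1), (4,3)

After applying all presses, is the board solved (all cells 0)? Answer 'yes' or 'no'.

Answer: yes

Derivation:
After press 1 at (3,1):
0 0 0 0
0 0 0 0
0 0 0 0
0 0 0 1
0 0 1 1

After press 2 at (4,3):
0 0 0 0
0 0 0 0
0 0 0 0
0 0 0 0
0 0 0 0

Lights still on: 0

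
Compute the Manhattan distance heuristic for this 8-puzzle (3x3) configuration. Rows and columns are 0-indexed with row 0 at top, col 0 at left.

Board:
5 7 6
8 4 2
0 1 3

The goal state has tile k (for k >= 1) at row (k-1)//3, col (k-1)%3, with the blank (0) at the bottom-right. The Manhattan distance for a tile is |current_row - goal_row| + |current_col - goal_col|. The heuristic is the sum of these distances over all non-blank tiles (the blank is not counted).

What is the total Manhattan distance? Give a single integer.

Answer: 16

Derivation:
Tile 5: (0,0)->(1,1) = 2
Tile 7: (0,1)->(2,0) = 3
Tile 6: (0,2)->(1,2) = 1
Tile 8: (1,0)->(2,1) = 2
Tile 4: (1,1)->(1,0) = 1
Tile 2: (1,2)->(0,1) = 2
Tile 1: (2,1)->(0,0) = 3
Tile 3: (2,2)->(0,2) = 2
Sum: 2 + 3 + 1 + 2 + 1 + 2 + 3 + 2 = 16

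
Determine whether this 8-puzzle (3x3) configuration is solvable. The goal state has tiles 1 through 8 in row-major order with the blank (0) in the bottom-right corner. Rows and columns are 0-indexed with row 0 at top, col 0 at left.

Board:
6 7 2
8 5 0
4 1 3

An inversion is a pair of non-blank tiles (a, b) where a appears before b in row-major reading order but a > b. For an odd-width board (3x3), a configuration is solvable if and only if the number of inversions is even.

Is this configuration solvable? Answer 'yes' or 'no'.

Inversions (pairs i<j in row-major order where tile[i] > tile[j] > 0): 20
20 is even, so the puzzle is solvable.

Answer: yes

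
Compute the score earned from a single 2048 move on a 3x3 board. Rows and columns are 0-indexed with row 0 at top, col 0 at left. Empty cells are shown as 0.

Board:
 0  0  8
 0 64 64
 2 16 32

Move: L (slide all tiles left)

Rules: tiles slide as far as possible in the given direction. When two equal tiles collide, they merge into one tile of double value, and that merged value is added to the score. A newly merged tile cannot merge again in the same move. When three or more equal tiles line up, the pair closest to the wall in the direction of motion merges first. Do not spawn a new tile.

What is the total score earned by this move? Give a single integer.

Answer: 128

Derivation:
Slide left:
row 0: [0, 0, 8] -> [8, 0, 0]  score +0 (running 0)
row 1: [0, 64, 64] -> [128, 0, 0]  score +128 (running 128)
row 2: [2, 16, 32] -> [2, 16, 32]  score +0 (running 128)
Board after move:
  8   0   0
128   0   0
  2  16  32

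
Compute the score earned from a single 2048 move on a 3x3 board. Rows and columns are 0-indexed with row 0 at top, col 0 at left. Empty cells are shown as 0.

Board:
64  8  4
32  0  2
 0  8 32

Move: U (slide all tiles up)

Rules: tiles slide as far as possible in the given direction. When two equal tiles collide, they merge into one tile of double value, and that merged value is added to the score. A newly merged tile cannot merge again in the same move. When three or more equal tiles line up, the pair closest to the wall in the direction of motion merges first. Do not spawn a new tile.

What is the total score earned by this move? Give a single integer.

Answer: 16

Derivation:
Slide up:
col 0: [64, 32, 0] -> [64, 32, 0]  score +0 (running 0)
col 1: [8, 0, 8] -> [16, 0, 0]  score +16 (running 16)
col 2: [4, 2, 32] -> [4, 2, 32]  score +0 (running 16)
Board after move:
64 16  4
32  0  2
 0  0 32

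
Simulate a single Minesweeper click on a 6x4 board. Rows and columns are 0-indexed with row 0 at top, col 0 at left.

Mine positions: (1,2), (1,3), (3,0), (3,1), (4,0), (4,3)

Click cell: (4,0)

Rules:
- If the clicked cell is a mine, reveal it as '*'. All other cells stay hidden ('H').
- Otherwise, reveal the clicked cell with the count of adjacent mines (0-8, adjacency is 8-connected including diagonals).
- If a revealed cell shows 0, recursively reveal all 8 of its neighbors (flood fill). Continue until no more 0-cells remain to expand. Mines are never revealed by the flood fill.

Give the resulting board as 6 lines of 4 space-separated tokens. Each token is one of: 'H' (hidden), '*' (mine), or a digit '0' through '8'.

H H H H
H H H H
H H H H
H H H H
* H H H
H H H H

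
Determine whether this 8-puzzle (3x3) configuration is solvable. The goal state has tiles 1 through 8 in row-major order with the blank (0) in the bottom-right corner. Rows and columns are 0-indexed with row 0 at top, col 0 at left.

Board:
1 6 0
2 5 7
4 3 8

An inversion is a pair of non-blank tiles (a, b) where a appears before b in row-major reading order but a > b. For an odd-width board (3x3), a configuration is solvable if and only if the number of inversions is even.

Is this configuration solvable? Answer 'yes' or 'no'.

Inversions (pairs i<j in row-major order where tile[i] > tile[j] > 0): 9
9 is odd, so the puzzle is not solvable.

Answer: no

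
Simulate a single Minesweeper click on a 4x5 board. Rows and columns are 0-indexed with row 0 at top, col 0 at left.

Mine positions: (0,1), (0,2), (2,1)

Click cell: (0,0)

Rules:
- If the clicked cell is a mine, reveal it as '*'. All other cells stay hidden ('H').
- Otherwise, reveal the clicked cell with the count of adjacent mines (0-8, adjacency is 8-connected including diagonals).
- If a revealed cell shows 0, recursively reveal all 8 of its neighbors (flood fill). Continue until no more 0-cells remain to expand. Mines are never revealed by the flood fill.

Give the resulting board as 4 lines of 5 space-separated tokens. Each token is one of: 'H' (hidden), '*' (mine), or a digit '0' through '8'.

1 H H H H
H H H H H
H H H H H
H H H H H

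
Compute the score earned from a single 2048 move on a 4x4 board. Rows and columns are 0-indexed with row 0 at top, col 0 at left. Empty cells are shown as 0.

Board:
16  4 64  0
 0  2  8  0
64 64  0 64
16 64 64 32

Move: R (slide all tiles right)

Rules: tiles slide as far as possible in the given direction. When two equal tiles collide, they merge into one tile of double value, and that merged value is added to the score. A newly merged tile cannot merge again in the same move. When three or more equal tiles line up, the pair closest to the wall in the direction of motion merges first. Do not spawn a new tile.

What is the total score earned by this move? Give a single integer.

Slide right:
row 0: [16, 4, 64, 0] -> [0, 16, 4, 64]  score +0 (running 0)
row 1: [0, 2, 8, 0] -> [0, 0, 2, 8]  score +0 (running 0)
row 2: [64, 64, 0, 64] -> [0, 0, 64, 128]  score +128 (running 128)
row 3: [16, 64, 64, 32] -> [0, 16, 128, 32]  score +128 (running 256)
Board after move:
  0  16   4  64
  0   0   2   8
  0   0  64 128
  0  16 128  32

Answer: 256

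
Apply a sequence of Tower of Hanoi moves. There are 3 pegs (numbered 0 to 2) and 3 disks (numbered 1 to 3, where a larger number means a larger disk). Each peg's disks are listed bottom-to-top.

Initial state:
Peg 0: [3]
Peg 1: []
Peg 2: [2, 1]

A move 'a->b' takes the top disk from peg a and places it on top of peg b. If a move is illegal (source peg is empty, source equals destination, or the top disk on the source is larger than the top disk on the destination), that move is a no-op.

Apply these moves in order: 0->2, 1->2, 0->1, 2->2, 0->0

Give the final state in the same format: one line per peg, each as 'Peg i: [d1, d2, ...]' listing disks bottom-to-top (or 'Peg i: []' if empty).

After move 1 (0->2):
Peg 0: [3]
Peg 1: []
Peg 2: [2, 1]

After move 2 (1->2):
Peg 0: [3]
Peg 1: []
Peg 2: [2, 1]

After move 3 (0->1):
Peg 0: []
Peg 1: [3]
Peg 2: [2, 1]

After move 4 (2->2):
Peg 0: []
Peg 1: [3]
Peg 2: [2, 1]

After move 5 (0->0):
Peg 0: []
Peg 1: [3]
Peg 2: [2, 1]

Answer: Peg 0: []
Peg 1: [3]
Peg 2: [2, 1]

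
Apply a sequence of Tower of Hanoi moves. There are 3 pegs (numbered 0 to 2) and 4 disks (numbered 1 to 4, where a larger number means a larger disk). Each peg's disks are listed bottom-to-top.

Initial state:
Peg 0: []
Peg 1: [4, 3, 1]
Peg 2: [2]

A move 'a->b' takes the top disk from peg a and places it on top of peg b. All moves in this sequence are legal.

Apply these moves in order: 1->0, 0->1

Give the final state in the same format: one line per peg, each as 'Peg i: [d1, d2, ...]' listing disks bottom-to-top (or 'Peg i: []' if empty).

Answer: Peg 0: []
Peg 1: [4, 3, 1]
Peg 2: [2]

Derivation:
After move 1 (1->0):
Peg 0: [1]
Peg 1: [4, 3]
Peg 2: [2]

After move 2 (0->1):
Peg 0: []
Peg 1: [4, 3, 1]
Peg 2: [2]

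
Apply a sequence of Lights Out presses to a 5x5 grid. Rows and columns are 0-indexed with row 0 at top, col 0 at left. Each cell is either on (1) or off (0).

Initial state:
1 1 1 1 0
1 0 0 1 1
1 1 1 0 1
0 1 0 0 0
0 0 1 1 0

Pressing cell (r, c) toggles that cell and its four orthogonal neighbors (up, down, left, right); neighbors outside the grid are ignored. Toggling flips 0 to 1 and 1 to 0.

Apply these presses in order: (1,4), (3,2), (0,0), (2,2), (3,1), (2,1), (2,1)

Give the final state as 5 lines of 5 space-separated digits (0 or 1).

Answer: 0 0 1 1 1
0 0 1 0 0
1 1 1 1 0
1 1 1 1 0
0 1 0 1 0

Derivation:
After press 1 at (1,4):
1 1 1 1 1
1 0 0 0 0
1 1 1 0 0
0 1 0 0 0
0 0 1 1 0

After press 2 at (3,2):
1 1 1 1 1
1 0 0 0 0
1 1 0 0 0
0 0 1 1 0
0 0 0 1 0

After press 3 at (0,0):
0 0 1 1 1
0 0 0 0 0
1 1 0 0 0
0 0 1 1 0
0 0 0 1 0

After press 4 at (2,2):
0 0 1 1 1
0 0 1 0 0
1 0 1 1 0
0 0 0 1 0
0 0 0 1 0

After press 5 at (3,1):
0 0 1 1 1
0 0 1 0 0
1 1 1 1 0
1 1 1 1 0
0 1 0 1 0

After press 6 at (2,1):
0 0 1 1 1
0 1 1 0 0
0 0 0 1 0
1 0 1 1 0
0 1 0 1 0

After press 7 at (2,1):
0 0 1 1 1
0 0 1 0 0
1 1 1 1 0
1 1 1 1 0
0 1 0 1 0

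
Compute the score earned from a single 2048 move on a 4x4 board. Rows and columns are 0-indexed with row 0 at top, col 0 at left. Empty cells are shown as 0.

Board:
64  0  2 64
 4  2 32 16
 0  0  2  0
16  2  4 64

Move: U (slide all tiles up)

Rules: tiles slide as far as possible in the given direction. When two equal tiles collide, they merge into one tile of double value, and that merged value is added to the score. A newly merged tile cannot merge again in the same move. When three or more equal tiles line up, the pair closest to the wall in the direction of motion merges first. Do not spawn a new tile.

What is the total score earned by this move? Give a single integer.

Slide up:
col 0: [64, 4, 0, 16] -> [64, 4, 16, 0]  score +0 (running 0)
col 1: [0, 2, 0, 2] -> [4, 0, 0, 0]  score +4 (running 4)
col 2: [2, 32, 2, 4] -> [2, 32, 2, 4]  score +0 (running 4)
col 3: [64, 16, 0, 64] -> [64, 16, 64, 0]  score +0 (running 4)
Board after move:
64  4  2 64
 4  0 32 16
16  0  2 64
 0  0  4  0

Answer: 4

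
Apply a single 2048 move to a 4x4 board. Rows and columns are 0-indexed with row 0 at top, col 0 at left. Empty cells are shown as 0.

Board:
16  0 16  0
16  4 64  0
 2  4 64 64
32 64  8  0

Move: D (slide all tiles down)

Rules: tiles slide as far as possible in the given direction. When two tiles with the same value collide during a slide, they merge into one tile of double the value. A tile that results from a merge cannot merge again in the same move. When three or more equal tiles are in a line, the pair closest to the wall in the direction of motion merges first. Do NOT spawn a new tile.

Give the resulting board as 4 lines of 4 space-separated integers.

Answer:   0   0   0   0
 32   0  16   0
  2   8 128   0
 32  64   8  64

Derivation:
Slide down:
col 0: [16, 16, 2, 32] -> [0, 32, 2, 32]
col 1: [0, 4, 4, 64] -> [0, 0, 8, 64]
col 2: [16, 64, 64, 8] -> [0, 16, 128, 8]
col 3: [0, 0, 64, 0] -> [0, 0, 0, 64]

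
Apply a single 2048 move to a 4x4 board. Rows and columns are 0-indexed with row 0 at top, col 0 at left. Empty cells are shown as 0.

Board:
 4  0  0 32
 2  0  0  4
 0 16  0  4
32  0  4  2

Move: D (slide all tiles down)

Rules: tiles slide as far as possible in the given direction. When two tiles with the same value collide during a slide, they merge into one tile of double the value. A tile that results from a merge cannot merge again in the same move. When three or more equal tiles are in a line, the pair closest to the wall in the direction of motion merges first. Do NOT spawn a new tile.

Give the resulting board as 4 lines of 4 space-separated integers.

Answer:  0  0  0  0
 4  0  0 32
 2  0  0  8
32 16  4  2

Derivation:
Slide down:
col 0: [4, 2, 0, 32] -> [0, 4, 2, 32]
col 1: [0, 0, 16, 0] -> [0, 0, 0, 16]
col 2: [0, 0, 0, 4] -> [0, 0, 0, 4]
col 3: [32, 4, 4, 2] -> [0, 32, 8, 2]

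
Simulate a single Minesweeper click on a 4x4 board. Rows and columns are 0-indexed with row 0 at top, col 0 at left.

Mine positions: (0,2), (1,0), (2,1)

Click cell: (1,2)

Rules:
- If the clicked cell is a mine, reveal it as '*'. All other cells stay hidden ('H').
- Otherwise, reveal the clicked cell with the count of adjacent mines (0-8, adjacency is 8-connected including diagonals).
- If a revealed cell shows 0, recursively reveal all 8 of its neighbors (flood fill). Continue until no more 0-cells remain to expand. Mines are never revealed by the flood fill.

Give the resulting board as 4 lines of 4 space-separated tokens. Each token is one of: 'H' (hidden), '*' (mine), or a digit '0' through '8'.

H H H H
H H 2 H
H H H H
H H H H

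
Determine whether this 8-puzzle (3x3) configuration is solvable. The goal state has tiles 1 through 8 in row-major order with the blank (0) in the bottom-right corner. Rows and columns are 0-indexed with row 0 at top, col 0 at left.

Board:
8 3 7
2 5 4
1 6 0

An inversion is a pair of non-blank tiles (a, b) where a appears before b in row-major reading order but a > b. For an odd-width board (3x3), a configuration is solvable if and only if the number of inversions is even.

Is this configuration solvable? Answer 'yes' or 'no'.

Inversions (pairs i<j in row-major order where tile[i] > tile[j] > 0): 18
18 is even, so the puzzle is solvable.

Answer: yes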